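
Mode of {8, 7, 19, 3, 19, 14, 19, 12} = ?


Frequencies: 3:1, 7:1, 8:1, 12:1, 14:1, 19:3
Max frequency = 3
Mode = 19

Mode = 19


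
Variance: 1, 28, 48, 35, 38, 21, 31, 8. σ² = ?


Mean = 26.2500
Squared deviations: 637.5625, 3.0625, 473.0625, 76.5625, 138.0625, 27.5625, 22.5625, 333.0625
Sum = 1711.5000
Variance = 1711.5000/8 = 213.9375

Variance = 213.9375


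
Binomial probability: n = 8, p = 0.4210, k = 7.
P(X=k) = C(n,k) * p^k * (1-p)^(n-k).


C(8,7) = 8
p^7 = 0.002344
(1-p)^1 = 0.579000
P = 8 * 0.002344 * 0.579000 = 0.0109

P(X=7) = 0.0109


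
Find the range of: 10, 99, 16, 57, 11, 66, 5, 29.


Max = 99, Min = 5
Range = 99 - 5 = 94

Range = 94


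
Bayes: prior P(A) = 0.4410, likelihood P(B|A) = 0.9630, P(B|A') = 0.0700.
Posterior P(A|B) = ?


P(B) = P(B|A)*P(A) + P(B|A')*P(A')
= 0.9630*0.4410 + 0.0700*0.5590
= 0.424683 + 0.039130 = 0.463813
P(A|B) = 0.424683/0.463813 = 0.9156

P(A|B) = 0.9156


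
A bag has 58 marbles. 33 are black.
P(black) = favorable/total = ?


P = 33/58 = 0.5690

P = 0.5690


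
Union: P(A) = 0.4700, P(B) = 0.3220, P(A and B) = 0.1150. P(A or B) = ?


P(A∪B) = 0.4700 + 0.3220 - 0.1150
= 0.7920 - 0.1150
= 0.6770

P(A∪B) = 0.6770


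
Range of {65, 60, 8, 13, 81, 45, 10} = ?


Max = 81, Min = 8
Range = 81 - 8 = 73

Range = 73


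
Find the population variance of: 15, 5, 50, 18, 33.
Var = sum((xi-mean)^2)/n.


Mean = 24.2000
Squared deviations: 84.6400, 368.6400, 665.6400, 38.4400, 77.4400
Sum = 1234.8000
Variance = 1234.8000/5 = 246.9600

Variance = 246.9600


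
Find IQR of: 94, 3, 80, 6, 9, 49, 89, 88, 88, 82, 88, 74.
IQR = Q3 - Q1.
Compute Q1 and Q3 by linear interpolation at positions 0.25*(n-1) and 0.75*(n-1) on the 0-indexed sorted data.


Sorted: 3, 6, 9, 49, 74, 80, 82, 88, 88, 88, 89, 94
Q1 (25th %ile) = 39.0000
Q3 (75th %ile) = 88.0000
IQR = 88.0000 - 39.0000 = 49.0000

IQR = 49.0000


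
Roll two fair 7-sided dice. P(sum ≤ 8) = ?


Total outcomes = 7×7 = 49
Favorable (sum ≤ 8): 28
P = 28/49 = 0.5714

P = 0.5714


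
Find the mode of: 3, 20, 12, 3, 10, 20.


Frequencies: 3:2, 10:1, 12:1, 20:2
Max frequency = 2
Mode = 3, 20

Mode = 3, 20


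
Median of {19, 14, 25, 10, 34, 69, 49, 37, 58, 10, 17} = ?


Sorted: 10, 10, 14, 17, 19, 25, 34, 37, 49, 58, 69
n = 11 (odd)
Middle value = 25

Median = 25


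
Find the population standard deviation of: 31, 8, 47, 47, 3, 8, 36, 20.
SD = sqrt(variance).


Mean = 25.0000
Variance = 276.5000
SD = sqrt(276.5000) = 16.6283

SD = 16.6283


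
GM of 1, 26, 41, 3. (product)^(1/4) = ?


Product = 1 × 26 × 41 × 3 = 3198
GM = 3198^(1/4) = 7.5200

GM = 7.5200


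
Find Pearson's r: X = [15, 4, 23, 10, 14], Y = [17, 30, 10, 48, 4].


Mean X = 13.2000, Mean Y = 21.8000
SD X = 6.241795, SD Y = 15.702229
Cov = -59.560000
r = -59.560000/(6.241795*15.702229) = -0.6077

r = -0.6077


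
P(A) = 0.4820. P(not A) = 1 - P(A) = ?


P(not A) = 1 - 0.4820 = 0.5180

P(not A) = 0.5180


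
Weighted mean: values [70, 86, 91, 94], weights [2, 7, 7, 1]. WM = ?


Numerator = 70*2 + 86*7 + 91*7 + 94*1 = 1473
Denominator = 2 + 7 + 7 + 1 = 17
WM = 1473/17 = 86.6471

WM = 86.6471


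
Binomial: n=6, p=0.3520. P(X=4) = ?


C(6,4) = 15
p^4 = 0.015352
(1-p)^2 = 0.419904
P = 15 * 0.015352 * 0.419904 = 0.0967

P(X=4) = 0.0967


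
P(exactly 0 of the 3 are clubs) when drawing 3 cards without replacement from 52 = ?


Hypergeometric: P(X=0) = C(13,0)·C(39,3) / C(52,3)
= 1 × 9139 / 22100
= 9139/22100 = 0.4135

P = 0.4135


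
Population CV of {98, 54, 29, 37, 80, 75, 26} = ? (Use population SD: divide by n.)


Mean = 57.0000
SD = 25.8788
CV = (25.8788/57.0000)*100 = 45.4015%

CV = 45.4015%


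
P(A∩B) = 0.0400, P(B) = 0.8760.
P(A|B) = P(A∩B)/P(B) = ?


P(A|B) = 0.0400/0.8760 = 0.0457

P(A|B) = 0.0457


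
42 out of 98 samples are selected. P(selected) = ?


P = 42/98 = 0.4286

P = 0.4286


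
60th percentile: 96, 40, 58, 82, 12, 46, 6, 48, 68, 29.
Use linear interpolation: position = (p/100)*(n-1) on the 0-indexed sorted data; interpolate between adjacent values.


Sorted: 6, 12, 29, 40, 46, 48, 58, 68, 82, 96
n = 10
Index = 60/100 * 9 = 5.4000
Lower = data[5] = 48, Upper = data[6] = 58
P60 = 48 + 0.4000*(10) = 52.0000

P60 = 52.0000


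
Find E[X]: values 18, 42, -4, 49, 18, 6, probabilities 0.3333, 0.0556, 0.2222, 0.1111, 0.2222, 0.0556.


E[X] = 18*0.3333 + 42*0.0556 - 4*0.2222 + 49*0.1111 + 18*0.2222 + 6*0.0556
= 5.9994 + 2.3352 - 0.8888 + 5.4439 + 3.9996 + 0.3336
= 17.2229

E[X] = 17.2229


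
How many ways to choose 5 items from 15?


C(15,5) = 15!/(5! × 10!)
= 1307674368000/(120 × 3628800)
= 3003

C(15,5) = 3003


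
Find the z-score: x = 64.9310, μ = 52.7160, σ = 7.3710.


z = (64.9310 - 52.7160)/7.3710
= 12.2150/7.3710
= 1.6572

z = 1.6572


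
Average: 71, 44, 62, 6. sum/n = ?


Sum = 71 + 44 + 62 + 6 = 183
n = 4
Mean = 183/4 = 45.7500

Mean = 45.7500


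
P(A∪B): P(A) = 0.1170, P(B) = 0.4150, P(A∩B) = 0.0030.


P(A∪B) = 0.1170 + 0.4150 - 0.0030
= 0.5320 - 0.0030
= 0.5290

P(A∪B) = 0.5290


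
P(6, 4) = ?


P(6,4) = 6!/2!
= 720/2
= 360

P(6,4) = 360


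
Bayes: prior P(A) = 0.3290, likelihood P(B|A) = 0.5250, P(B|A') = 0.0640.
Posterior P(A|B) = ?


P(B) = P(B|A)*P(A) + P(B|A')*P(A')
= 0.5250*0.3290 + 0.0640*0.6710
= 0.172725 + 0.042944 = 0.215669
P(A|B) = 0.172725/0.215669 = 0.8009

P(A|B) = 0.8009


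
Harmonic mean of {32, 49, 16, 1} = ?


Sum of reciprocals = 1/32 + 1/49 + 1/16 + 1/1 = 1.114158
HM = 4/1.114158 = 3.5902

HM = 3.5902


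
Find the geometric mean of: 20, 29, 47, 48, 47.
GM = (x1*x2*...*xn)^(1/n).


Product = 20 × 29 × 47 × 48 × 47 = 61498560
GM = 61498560^(1/5) = 36.1221

GM = 36.1221


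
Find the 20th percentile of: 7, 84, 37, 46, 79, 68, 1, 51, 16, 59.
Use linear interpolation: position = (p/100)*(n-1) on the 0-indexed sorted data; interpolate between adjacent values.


Sorted: 1, 7, 16, 37, 46, 51, 59, 68, 79, 84
n = 10
Index = 20/100 * 9 = 1.8000
Lower = data[1] = 7, Upper = data[2] = 16
P20 = 7 + 0.8000*(9) = 14.2000

P20 = 14.2000


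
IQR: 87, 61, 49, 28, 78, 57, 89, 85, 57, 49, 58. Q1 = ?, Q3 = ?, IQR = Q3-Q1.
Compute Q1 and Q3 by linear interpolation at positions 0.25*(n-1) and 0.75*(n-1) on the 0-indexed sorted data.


Sorted: 28, 49, 49, 57, 57, 58, 61, 78, 85, 87, 89
Q1 (25th %ile) = 53.0000
Q3 (75th %ile) = 81.5000
IQR = 81.5000 - 53.0000 = 28.5000

IQR = 28.5000


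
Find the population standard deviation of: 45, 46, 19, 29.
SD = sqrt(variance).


Mean = 34.7500
Variance = 128.1875
SD = sqrt(128.1875) = 11.3220

SD = 11.3220


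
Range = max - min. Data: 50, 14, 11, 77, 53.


Max = 77, Min = 11
Range = 77 - 11 = 66

Range = 66


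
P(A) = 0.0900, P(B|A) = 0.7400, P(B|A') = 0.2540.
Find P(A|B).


P(B) = P(B|A)*P(A) + P(B|A')*P(A')
= 0.7400*0.0900 + 0.2540*0.9100
= 0.066600 + 0.231140 = 0.297740
P(A|B) = 0.066600/0.297740 = 0.2237

P(A|B) = 0.2237


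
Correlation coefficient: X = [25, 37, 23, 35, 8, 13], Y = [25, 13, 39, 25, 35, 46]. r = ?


Mean X = 23.5000, Mean Y = 30.5000
SD X = 10.547512, SD Y = 10.797376
Cov = -90.750000
r = -90.750000/(10.547512*10.797376) = -0.7969

r = -0.7969


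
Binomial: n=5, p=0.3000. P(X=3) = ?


C(5,3) = 10
p^3 = 0.027000
(1-p)^2 = 0.490000
P = 10 * 0.027000 * 0.490000 = 0.1323

P(X=3) = 0.1323


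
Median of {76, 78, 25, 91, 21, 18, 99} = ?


Sorted: 18, 21, 25, 76, 78, 91, 99
n = 7 (odd)
Middle value = 76

Median = 76


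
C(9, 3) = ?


C(9,3) = 9!/(3! × 6!)
= 362880/(6 × 720)
= 84

C(9,3) = 84


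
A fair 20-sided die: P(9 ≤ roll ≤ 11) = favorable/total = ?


Favorable outcomes (9 ≤ roll ≤ 11): 3
Total outcomes = 20
P = 3/20 = 0.1500

P = 0.1500


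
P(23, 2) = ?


P(23,2) = 23!/21!
= 25852016738884976640000/51090942171709440000
= 506

P(23,2) = 506


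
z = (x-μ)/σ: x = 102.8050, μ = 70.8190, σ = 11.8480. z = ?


z = (102.8050 - 70.8190)/11.8480
= 31.9860/11.8480
= 2.6997

z = 2.6997


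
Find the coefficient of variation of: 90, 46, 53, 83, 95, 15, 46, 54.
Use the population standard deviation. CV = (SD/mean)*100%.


Mean = 60.2500
SD = 25.3858
CV = (25.3858/60.2500)*100 = 42.1341%

CV = 42.1341%


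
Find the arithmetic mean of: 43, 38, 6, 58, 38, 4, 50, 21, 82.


Sum = 43 + 38 + 6 + 58 + 38 + 4 + 50 + 21 + 82 = 340
n = 9
Mean = 340/9 = 37.7778

Mean = 37.7778


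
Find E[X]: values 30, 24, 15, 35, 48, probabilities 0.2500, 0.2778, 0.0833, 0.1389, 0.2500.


E[X] = 30*0.2500 + 24*0.2778 + 15*0.0833 + 35*0.1389 + 48*0.2500
= 7.5000 + 6.6672 + 1.2495 + 4.8615 + 12.0000
= 32.2782

E[X] = 32.2782


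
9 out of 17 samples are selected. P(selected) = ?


P = 9/17 = 0.5294

P = 0.5294


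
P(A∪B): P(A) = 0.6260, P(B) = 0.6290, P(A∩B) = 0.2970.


P(A∪B) = 0.6260 + 0.6290 - 0.2970
= 1.2550 - 0.2970
= 0.9580

P(A∪B) = 0.9580


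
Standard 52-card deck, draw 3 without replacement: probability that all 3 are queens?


P(all queens) = (4/52) × (3/51) × (2/50)
= 0.0002

P = 0.0002


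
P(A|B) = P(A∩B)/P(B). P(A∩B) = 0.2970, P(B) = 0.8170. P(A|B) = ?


P(A|B) = 0.2970/0.8170 = 0.3635

P(A|B) = 0.3635


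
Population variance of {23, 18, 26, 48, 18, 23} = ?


Mean = 26.0000
Squared deviations: 9.0000, 64.0000, 0, 484.0000, 64.0000, 9.0000
Sum = 630.0000
Variance = 630.0000/6 = 105.0000

Variance = 105.0000


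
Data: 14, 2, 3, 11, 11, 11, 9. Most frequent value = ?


Frequencies: 2:1, 3:1, 9:1, 11:3, 14:1
Max frequency = 3
Mode = 11

Mode = 11


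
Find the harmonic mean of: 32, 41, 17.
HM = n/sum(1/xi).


Sum of reciprocals = 1/32 + 1/41 + 1/17 = 0.114464
HM = 3/0.114464 = 26.2092

HM = 26.2092


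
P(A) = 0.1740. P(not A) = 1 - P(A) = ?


P(not A) = 1 - 0.1740 = 0.8260

P(not A) = 0.8260


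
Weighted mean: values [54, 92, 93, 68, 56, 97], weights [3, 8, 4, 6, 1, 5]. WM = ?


Numerator = 54*3 + 92*8 + 93*4 + 68*6 + 56*1 + 97*5 = 2219
Denominator = 3 + 8 + 4 + 6 + 1 + 5 = 27
WM = 2219/27 = 82.1852

WM = 82.1852


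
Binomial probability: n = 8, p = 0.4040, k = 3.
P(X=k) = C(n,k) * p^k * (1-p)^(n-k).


C(8,3) = 56
p^3 = 0.065939
(1-p)^5 = 0.075202
P = 56 * 0.065939 * 0.075202 = 0.2777

P(X=3) = 0.2777


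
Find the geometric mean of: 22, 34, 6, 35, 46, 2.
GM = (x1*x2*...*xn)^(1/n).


Product = 22 × 34 × 6 × 35 × 46 × 2 = 14451360
GM = 14451360^(1/6) = 15.6070

GM = 15.6070


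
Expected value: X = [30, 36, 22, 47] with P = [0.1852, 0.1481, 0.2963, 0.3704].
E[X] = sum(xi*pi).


E[X] = 30*0.1852 + 36*0.1481 + 22*0.2963 + 47*0.3704
= 5.5560 + 5.3316 + 6.5186 + 17.4088
= 34.8150

E[X] = 34.8150


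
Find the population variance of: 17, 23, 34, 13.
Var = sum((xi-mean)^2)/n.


Mean = 21.7500
Squared deviations: 22.5625, 1.5625, 150.0625, 76.5625
Sum = 250.7500
Variance = 250.7500/4 = 62.6875

Variance = 62.6875


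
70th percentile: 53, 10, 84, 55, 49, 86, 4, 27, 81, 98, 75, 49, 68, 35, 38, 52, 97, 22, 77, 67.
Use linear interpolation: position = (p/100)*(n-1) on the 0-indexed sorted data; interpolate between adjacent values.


Sorted: 4, 10, 22, 27, 35, 38, 49, 49, 52, 53, 55, 67, 68, 75, 77, 81, 84, 86, 97, 98
n = 20
Index = 70/100 * 19 = 13.3000
Lower = data[13] = 75, Upper = data[14] = 77
P70 = 75 + 0.3000*(2) = 75.6000

P70 = 75.6000


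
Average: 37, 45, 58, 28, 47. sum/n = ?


Sum = 37 + 45 + 58 + 28 + 47 = 215
n = 5
Mean = 215/5 = 43.0000

Mean = 43.0000


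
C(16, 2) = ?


C(16,2) = 16!/(2! × 14!)
= 20922789888000/(2 × 87178291200)
= 120

C(16,2) = 120


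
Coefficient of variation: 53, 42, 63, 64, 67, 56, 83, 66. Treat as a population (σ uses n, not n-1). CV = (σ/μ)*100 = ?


Mean = 61.7500
SD = 11.1999
CV = (11.1999/61.7500)*100 = 18.1375%

CV = 18.1375%


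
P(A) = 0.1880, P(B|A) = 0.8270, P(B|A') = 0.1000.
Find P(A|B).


P(B) = P(B|A)*P(A) + P(B|A')*P(A')
= 0.8270*0.1880 + 0.1000*0.8120
= 0.155476 + 0.081200 = 0.236676
P(A|B) = 0.155476/0.236676 = 0.6569

P(A|B) = 0.6569


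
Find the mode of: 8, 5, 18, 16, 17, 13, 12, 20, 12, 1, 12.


Frequencies: 1:1, 5:1, 8:1, 12:3, 13:1, 16:1, 17:1, 18:1, 20:1
Max frequency = 3
Mode = 12

Mode = 12


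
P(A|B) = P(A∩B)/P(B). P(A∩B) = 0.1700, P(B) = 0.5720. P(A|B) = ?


P(A|B) = 0.1700/0.5720 = 0.2972

P(A|B) = 0.2972


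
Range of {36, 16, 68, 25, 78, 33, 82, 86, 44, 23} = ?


Max = 86, Min = 16
Range = 86 - 16 = 70

Range = 70


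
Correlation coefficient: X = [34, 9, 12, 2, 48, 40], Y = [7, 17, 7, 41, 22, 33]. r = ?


Mean X = 24.1667, Mean Y = 21.1667
SD X = 17.247383, SD Y = 12.601808
Cov = -22.694444
r = -22.694444/(17.247383*12.601808) = -0.1044

r = -0.1044


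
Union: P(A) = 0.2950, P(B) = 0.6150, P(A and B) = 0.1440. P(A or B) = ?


P(A∪B) = 0.2950 + 0.6150 - 0.1440
= 0.9100 - 0.1440
= 0.7660

P(A∪B) = 0.7660


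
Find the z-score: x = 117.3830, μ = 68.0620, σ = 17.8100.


z = (117.3830 - 68.0620)/17.8100
= 49.3210/17.8100
= 2.7693

z = 2.7693


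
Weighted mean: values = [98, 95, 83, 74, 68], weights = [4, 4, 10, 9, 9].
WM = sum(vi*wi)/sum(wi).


Numerator = 98*4 + 95*4 + 83*10 + 74*9 + 68*9 = 2880
Denominator = 4 + 4 + 10 + 9 + 9 = 36
WM = 2880/36 = 80.0000

WM = 80.0000


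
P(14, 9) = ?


P(14,9) = 14!/5!
= 87178291200/120
= 726485760

P(14,9) = 726485760


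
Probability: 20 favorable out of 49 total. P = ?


P = 20/49 = 0.4082

P = 0.4082


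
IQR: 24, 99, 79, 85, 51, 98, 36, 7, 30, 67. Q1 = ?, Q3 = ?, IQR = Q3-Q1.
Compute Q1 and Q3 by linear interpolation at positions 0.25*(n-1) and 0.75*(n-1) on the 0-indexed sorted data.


Sorted: 7, 24, 30, 36, 51, 67, 79, 85, 98, 99
Q1 (25th %ile) = 31.5000
Q3 (75th %ile) = 83.5000
IQR = 83.5000 - 31.5000 = 52.0000

IQR = 52.0000


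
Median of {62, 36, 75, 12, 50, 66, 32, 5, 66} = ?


Sorted: 5, 12, 32, 36, 50, 62, 66, 66, 75
n = 9 (odd)
Middle value = 50

Median = 50


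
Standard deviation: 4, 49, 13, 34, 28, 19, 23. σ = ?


Mean = 24.2857
Variance = 183.9184
SD = sqrt(183.9184) = 13.5617

SD = 13.5617


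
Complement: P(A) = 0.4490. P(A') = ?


P(not A) = 1 - 0.4490 = 0.5510

P(not A) = 0.5510


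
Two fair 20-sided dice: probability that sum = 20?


Total outcomes = 20×20 = 400
Favorable (sum = 20): 19
P = 19/400 = 0.0475

P = 0.0475


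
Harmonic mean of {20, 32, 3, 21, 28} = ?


Sum of reciprocals = 1/20 + 1/32 + 1/3 + 1/21 + 1/28 = 0.497917
HM = 5/0.497917 = 10.0418

HM = 10.0418


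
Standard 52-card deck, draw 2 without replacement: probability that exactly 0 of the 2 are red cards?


Hypergeometric: P(X=0) = C(26,0)·C(26,2) / C(52,2)
= 1 × 325 / 1326
= 325/1326 = 0.2451

P = 0.2451


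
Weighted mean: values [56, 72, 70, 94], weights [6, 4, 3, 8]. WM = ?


Numerator = 56*6 + 72*4 + 70*3 + 94*8 = 1586
Denominator = 6 + 4 + 3 + 8 = 21
WM = 1586/21 = 75.5238

WM = 75.5238


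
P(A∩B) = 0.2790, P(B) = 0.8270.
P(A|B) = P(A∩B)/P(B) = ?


P(A|B) = 0.2790/0.8270 = 0.3374

P(A|B) = 0.3374


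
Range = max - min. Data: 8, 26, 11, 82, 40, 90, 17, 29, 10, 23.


Max = 90, Min = 8
Range = 90 - 8 = 82

Range = 82


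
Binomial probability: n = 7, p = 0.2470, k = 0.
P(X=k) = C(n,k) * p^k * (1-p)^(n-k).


C(7,0) = 1
p^0 = 1.000000
(1-p)^7 = 0.137267
P = 1 * 1.000000 * 0.137267 = 0.1373

P(X=0) = 0.1373


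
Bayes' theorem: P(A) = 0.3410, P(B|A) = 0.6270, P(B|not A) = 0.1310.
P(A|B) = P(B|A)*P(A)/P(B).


P(B) = P(B|A)*P(A) + P(B|A')*P(A')
= 0.6270*0.3410 + 0.1310*0.6590
= 0.213807 + 0.086329 = 0.300136
P(A|B) = 0.213807/0.300136 = 0.7124

P(A|B) = 0.7124


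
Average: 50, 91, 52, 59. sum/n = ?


Sum = 50 + 91 + 52 + 59 = 252
n = 4
Mean = 252/4 = 63.0000

Mean = 63.0000


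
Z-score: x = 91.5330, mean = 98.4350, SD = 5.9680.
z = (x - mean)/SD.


z = (91.5330 - 98.4350)/5.9680
= -6.9020/5.9680
= -1.1565

z = -1.1565


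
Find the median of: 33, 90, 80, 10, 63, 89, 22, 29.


Sorted: 10, 22, 29, 33, 63, 80, 89, 90
n = 8 (even)
Middle values: 33 and 63
Median = (33+63)/2 = 48.0000

Median = 48.0000


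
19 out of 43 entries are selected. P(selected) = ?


P = 19/43 = 0.4419

P = 0.4419


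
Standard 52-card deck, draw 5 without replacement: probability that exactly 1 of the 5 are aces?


Hypergeometric: P(X=1) = C(4,1)·C(48,4) / C(52,5)
= 4 × 194580 / 2598960
= 778320/2598960 = 0.2995

P = 0.2995


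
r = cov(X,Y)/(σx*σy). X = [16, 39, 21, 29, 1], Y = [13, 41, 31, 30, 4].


Mean X = 21.2000, Mean Y = 23.8000
SD X = 12.749902, SD Y = 13.377593
Cov = 161.840000
r = 161.840000/(12.749902*13.377593) = 0.9489

r = 0.9489


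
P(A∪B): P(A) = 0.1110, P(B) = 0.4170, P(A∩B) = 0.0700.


P(A∪B) = 0.1110 + 0.4170 - 0.0700
= 0.5280 - 0.0700
= 0.4580

P(A∪B) = 0.4580


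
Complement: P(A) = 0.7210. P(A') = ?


P(not A) = 1 - 0.7210 = 0.2790

P(not A) = 0.2790


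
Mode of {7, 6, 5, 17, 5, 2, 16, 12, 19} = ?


Frequencies: 2:1, 5:2, 6:1, 7:1, 12:1, 16:1, 17:1, 19:1
Max frequency = 2
Mode = 5

Mode = 5


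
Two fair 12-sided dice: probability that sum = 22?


Total outcomes = 12×12 = 144
Favorable (sum = 22): 3
P = 3/144 = 0.0208

P = 0.0208


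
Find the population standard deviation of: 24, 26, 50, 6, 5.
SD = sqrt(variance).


Mean = 22.2000
Variance = 269.7600
SD = sqrt(269.7600) = 16.4244

SD = 16.4244


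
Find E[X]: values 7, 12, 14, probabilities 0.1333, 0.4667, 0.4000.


E[X] = 7*0.1333 + 12*0.4667 + 14*0.4000
= 0.9331 + 5.6004 + 5.6000
= 12.1335

E[X] = 12.1335


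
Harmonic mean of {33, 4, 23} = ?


Sum of reciprocals = 1/33 + 1/4 + 1/23 = 0.323781
HM = 3/0.323781 = 9.2655

HM = 9.2655


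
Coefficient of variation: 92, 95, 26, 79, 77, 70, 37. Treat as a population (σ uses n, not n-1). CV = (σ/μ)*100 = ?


Mean = 68.0000
SD = 24.5997
CV = (24.5997/68.0000)*100 = 36.1760%

CV = 36.1760%


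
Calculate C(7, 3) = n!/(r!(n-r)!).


C(7,3) = 7!/(3! × 4!)
= 5040/(6 × 24)
= 35

C(7,3) = 35


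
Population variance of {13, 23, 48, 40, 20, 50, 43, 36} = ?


Mean = 34.1250
Squared deviations: 446.2656, 123.7656, 192.5156, 34.5156, 199.5156, 252.0156, 78.7656, 3.5156
Sum = 1330.8750
Variance = 1330.8750/8 = 166.3594

Variance = 166.3594


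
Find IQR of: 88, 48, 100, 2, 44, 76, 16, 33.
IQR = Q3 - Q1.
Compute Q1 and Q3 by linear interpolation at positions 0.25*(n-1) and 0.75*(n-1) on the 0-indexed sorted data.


Sorted: 2, 16, 33, 44, 48, 76, 88, 100
Q1 (25th %ile) = 28.7500
Q3 (75th %ile) = 79.0000
IQR = 79.0000 - 28.7500 = 50.2500

IQR = 50.2500


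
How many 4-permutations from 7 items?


P(7,4) = 7!/3!
= 5040/6
= 840

P(7,4) = 840


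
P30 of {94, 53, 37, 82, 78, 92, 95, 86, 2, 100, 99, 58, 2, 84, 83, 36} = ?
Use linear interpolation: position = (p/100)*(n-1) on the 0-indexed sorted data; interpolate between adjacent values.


Sorted: 2, 2, 36, 37, 53, 58, 78, 82, 83, 84, 86, 92, 94, 95, 99, 100
n = 16
Index = 30/100 * 15 = 4.5000
Lower = data[4] = 53, Upper = data[5] = 58
P30 = 53 + 0.5000*(5) = 55.5000

P30 = 55.5000


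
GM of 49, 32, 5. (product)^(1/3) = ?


Product = 49 × 32 × 5 = 7840
GM = 7840^(1/3) = 19.8658

GM = 19.8658


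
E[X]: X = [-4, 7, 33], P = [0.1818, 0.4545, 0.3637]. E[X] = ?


E[X] = -4*0.1818 + 7*0.4545 + 33*0.3637
= -0.7272 + 3.1815 + 12.0021
= 14.4564

E[X] = 14.4564


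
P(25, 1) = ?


P(25,1) = 25!/24!
= 15511210043330985984000000/620448401733239439360000
= 25

P(25,1) = 25


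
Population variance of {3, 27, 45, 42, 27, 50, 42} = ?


Mean = 33.7143
Squared deviations: 943.3673, 45.0816, 127.3673, 68.6531, 45.0816, 265.2245, 68.6531
Sum = 1563.4286
Variance = 1563.4286/7 = 223.3469

Variance = 223.3469


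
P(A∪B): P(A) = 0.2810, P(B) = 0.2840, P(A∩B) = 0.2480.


P(A∪B) = 0.2810 + 0.2840 - 0.2480
= 0.5650 - 0.2480
= 0.3170

P(A∪B) = 0.3170


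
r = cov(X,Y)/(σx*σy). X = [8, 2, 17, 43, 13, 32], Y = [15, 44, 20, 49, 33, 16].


Mean X = 19.1667, Mean Y = 29.5000
SD X = 14.111658, SD Y = 13.450527
Cov = 33.916667
r = 33.916667/(14.111658*13.450527) = 0.1787

r = 0.1787


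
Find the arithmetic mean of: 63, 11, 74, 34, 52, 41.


Sum = 63 + 11 + 74 + 34 + 52 + 41 = 275
n = 6
Mean = 275/6 = 45.8333

Mean = 45.8333


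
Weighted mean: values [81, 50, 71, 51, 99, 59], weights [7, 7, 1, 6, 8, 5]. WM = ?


Numerator = 81*7 + 50*7 + 71*1 + 51*6 + 99*8 + 59*5 = 2381
Denominator = 7 + 7 + 1 + 6 + 8 + 5 = 34
WM = 2381/34 = 70.0294

WM = 70.0294


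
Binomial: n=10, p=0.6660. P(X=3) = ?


C(10,3) = 120
p^3 = 0.295408
(1-p)^7 = 0.000464
P = 120 * 0.295408 * 0.000464 = 0.0164

P(X=3) = 0.0164


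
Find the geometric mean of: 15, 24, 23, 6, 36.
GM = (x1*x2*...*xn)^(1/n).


Product = 15 × 24 × 23 × 6 × 36 = 1788480
GM = 1788480^(1/5) = 17.8031

GM = 17.8031


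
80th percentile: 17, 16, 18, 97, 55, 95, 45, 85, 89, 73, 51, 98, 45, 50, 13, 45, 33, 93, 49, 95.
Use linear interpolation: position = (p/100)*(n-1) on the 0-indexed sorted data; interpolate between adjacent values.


Sorted: 13, 16, 17, 18, 33, 45, 45, 45, 49, 50, 51, 55, 73, 85, 89, 93, 95, 95, 97, 98
n = 20
Index = 80/100 * 19 = 15.2000
Lower = data[15] = 93, Upper = data[16] = 95
P80 = 93 + 0.2000*(2) = 93.4000

P80 = 93.4000


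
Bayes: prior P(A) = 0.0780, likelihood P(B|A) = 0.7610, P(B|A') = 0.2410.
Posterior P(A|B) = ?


P(B) = P(B|A)*P(A) + P(B|A')*P(A')
= 0.7610*0.0780 + 0.2410*0.9220
= 0.059358 + 0.222202 = 0.281560
P(A|B) = 0.059358/0.281560 = 0.2108

P(A|B) = 0.2108


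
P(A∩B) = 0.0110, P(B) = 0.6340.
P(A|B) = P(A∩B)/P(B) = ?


P(A|B) = 0.0110/0.6340 = 0.0174

P(A|B) = 0.0174


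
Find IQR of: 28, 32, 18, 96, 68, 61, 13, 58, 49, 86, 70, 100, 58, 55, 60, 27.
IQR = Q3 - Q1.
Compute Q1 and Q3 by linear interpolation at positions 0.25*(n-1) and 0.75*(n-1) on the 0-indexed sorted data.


Sorted: 13, 18, 27, 28, 32, 49, 55, 58, 58, 60, 61, 68, 70, 86, 96, 100
Q1 (25th %ile) = 31.0000
Q3 (75th %ile) = 68.5000
IQR = 68.5000 - 31.0000 = 37.5000

IQR = 37.5000


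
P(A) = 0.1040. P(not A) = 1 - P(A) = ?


P(not A) = 1 - 0.1040 = 0.8960

P(not A) = 0.8960


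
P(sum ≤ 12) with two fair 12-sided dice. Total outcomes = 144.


Total outcomes = 12×12 = 144
Favorable (sum ≤ 12): 66
P = 66/144 = 0.4583

P = 0.4583


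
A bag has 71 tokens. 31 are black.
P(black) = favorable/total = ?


P = 31/71 = 0.4366

P = 0.4366


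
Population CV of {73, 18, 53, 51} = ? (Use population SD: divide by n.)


Mean = 48.7500
SD = 19.7278
CV = (19.7278/48.7500)*100 = 40.4674%

CV = 40.4674%


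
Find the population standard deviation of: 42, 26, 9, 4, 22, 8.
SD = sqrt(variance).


Mean = 18.5000
Variance = 171.9167
SD = sqrt(171.9167) = 13.1117

SD = 13.1117


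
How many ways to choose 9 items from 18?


C(18,9) = 18!/(9! × 9!)
= 6402373705728000/(362880 × 362880)
= 48620

C(18,9) = 48620


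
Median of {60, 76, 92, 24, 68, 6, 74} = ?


Sorted: 6, 24, 60, 68, 74, 76, 92
n = 7 (odd)
Middle value = 68

Median = 68


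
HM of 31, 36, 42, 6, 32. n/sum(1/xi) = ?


Sum of reciprocals = 1/31 + 1/36 + 1/42 + 1/6 + 1/32 = 0.281762
HM = 5/0.281762 = 17.7455

HM = 17.7455


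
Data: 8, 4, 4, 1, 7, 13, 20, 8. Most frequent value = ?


Frequencies: 1:1, 4:2, 7:1, 8:2, 13:1, 20:1
Max frequency = 2
Mode = 4, 8

Mode = 4, 8


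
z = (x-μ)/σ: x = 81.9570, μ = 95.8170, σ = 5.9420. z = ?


z = (81.9570 - 95.8170)/5.9420
= -13.8600/5.9420
= -2.3325

z = -2.3325


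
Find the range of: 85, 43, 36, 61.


Max = 85, Min = 36
Range = 85 - 36 = 49

Range = 49


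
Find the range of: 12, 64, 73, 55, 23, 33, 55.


Max = 73, Min = 12
Range = 73 - 12 = 61

Range = 61


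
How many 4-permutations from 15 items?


P(15,4) = 15!/11!
= 1307674368000/39916800
= 32760

P(15,4) = 32760


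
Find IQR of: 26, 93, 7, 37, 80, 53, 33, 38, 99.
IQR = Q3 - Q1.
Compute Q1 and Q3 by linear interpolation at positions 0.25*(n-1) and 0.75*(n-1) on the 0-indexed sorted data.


Sorted: 7, 26, 33, 37, 38, 53, 80, 93, 99
Q1 (25th %ile) = 33.0000
Q3 (75th %ile) = 80.0000
IQR = 80.0000 - 33.0000 = 47.0000

IQR = 47.0000


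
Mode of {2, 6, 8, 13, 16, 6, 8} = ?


Frequencies: 2:1, 6:2, 8:2, 13:1, 16:1
Max frequency = 2
Mode = 6, 8

Mode = 6, 8


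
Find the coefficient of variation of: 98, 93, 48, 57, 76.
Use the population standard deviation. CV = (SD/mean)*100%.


Mean = 74.4000
SD = 19.5202
CV = (19.5202/74.4000)*100 = 26.2369%

CV = 26.2369%


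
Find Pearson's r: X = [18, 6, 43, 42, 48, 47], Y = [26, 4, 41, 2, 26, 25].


Mean X = 34.0000, Mean Y = 20.6667
SD X = 16.072751, SD Y = 13.634108
Cov = 91.000000
r = 91.000000/(16.072751*13.634108) = 0.4153

r = 0.4153


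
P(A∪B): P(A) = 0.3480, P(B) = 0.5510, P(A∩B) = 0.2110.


P(A∪B) = 0.3480 + 0.5510 - 0.2110
= 0.8990 - 0.2110
= 0.6880

P(A∪B) = 0.6880


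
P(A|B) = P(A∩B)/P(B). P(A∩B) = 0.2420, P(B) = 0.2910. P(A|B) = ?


P(A|B) = 0.2420/0.2910 = 0.8316

P(A|B) = 0.8316


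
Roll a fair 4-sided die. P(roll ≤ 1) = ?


Favorable outcomes (roll ≤ 1): 1
Total outcomes = 4
P = 1/4 = 0.2500

P = 0.2500


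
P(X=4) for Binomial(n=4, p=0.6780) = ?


C(4,4) = 1
p^4 = 0.211309
(1-p)^0 = 1.000000
P = 1 * 0.211309 * 1.000000 = 0.2113

P(X=4) = 0.2113


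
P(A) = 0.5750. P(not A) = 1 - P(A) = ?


P(not A) = 1 - 0.5750 = 0.4250

P(not A) = 0.4250


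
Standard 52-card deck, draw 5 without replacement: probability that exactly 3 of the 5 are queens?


Hypergeometric: P(X=3) = C(4,3)·C(48,2) / C(52,5)
= 4 × 1128 / 2598960
= 4512/2598960 = 0.0017

P = 0.0017


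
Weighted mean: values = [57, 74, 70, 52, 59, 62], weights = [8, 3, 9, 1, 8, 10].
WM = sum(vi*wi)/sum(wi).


Numerator = 57*8 + 74*3 + 70*9 + 52*1 + 59*8 + 62*10 = 2452
Denominator = 8 + 3 + 9 + 1 + 8 + 10 = 39
WM = 2452/39 = 62.8718

WM = 62.8718


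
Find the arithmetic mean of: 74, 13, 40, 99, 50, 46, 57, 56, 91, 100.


Sum = 74 + 13 + 40 + 99 + 50 + 46 + 57 + 56 + 91 + 100 = 626
n = 10
Mean = 626/10 = 62.6000

Mean = 62.6000


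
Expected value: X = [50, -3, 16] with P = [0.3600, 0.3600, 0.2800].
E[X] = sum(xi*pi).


E[X] = 50*0.3600 - 3*0.3600 + 16*0.2800
= 18.0000 - 1.0800 + 4.4800
= 21.4000

E[X] = 21.4000


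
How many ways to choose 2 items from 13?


C(13,2) = 13!/(2! × 11!)
= 6227020800/(2 × 39916800)
= 78

C(13,2) = 78


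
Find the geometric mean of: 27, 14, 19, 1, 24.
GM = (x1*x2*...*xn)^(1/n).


Product = 27 × 14 × 19 × 1 × 24 = 172368
GM = 172368^(1/5) = 11.1504

GM = 11.1504


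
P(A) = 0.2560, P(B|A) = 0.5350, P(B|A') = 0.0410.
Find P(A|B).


P(B) = P(B|A)*P(A) + P(B|A')*P(A')
= 0.5350*0.2560 + 0.0410*0.7440
= 0.136960 + 0.030504 = 0.167464
P(A|B) = 0.136960/0.167464 = 0.8178

P(A|B) = 0.8178


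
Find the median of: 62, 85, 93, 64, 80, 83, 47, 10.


Sorted: 10, 47, 62, 64, 80, 83, 85, 93
n = 8 (even)
Middle values: 64 and 80
Median = (64+80)/2 = 72.0000

Median = 72.0000


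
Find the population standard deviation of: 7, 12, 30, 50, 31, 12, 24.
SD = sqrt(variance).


Mean = 23.7143
Variance = 191.0612
SD = sqrt(191.0612) = 13.8225

SD = 13.8225


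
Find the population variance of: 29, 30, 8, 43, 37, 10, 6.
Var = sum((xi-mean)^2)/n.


Mean = 23.2857
Squared deviations: 32.6531, 45.0816, 233.6531, 388.6531, 188.0816, 176.5102, 298.7959
Sum = 1363.4286
Variance = 1363.4286/7 = 194.7755

Variance = 194.7755


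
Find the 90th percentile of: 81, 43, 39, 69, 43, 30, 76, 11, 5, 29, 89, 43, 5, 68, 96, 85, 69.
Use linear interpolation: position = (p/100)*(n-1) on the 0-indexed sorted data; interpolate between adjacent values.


Sorted: 5, 5, 11, 29, 30, 39, 43, 43, 43, 68, 69, 69, 76, 81, 85, 89, 96
n = 17
Index = 90/100 * 16 = 14.4000
Lower = data[14] = 85, Upper = data[15] = 89
P90 = 85 + 0.4000*(4) = 86.6000

P90 = 86.6000


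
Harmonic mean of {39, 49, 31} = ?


Sum of reciprocals = 1/39 + 1/49 + 1/31 = 0.078307
HM = 3/0.078307 = 38.3106

HM = 38.3106


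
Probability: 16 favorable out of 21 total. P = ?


P = 16/21 = 0.7619

P = 0.7619


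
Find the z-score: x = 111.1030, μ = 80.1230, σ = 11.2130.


z = (111.1030 - 80.1230)/11.2130
= 30.9800/11.2130
= 2.7629

z = 2.7629


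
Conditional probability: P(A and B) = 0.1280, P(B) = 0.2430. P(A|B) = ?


P(A|B) = 0.1280/0.2430 = 0.5267

P(A|B) = 0.5267


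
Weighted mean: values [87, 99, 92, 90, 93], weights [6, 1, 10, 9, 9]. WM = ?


Numerator = 87*6 + 99*1 + 92*10 + 90*9 + 93*9 = 3188
Denominator = 6 + 1 + 10 + 9 + 9 = 35
WM = 3188/35 = 91.0857

WM = 91.0857


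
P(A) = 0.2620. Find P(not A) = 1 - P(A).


P(not A) = 1 - 0.2620 = 0.7380

P(not A) = 0.7380


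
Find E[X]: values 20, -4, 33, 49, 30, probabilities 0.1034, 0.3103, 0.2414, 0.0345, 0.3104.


E[X] = 20*0.1034 - 4*0.3103 + 33*0.2414 + 49*0.0345 + 30*0.3104
= 2.0680 - 1.2412 + 7.9662 + 1.6905 + 9.3120
= 19.7955

E[X] = 19.7955


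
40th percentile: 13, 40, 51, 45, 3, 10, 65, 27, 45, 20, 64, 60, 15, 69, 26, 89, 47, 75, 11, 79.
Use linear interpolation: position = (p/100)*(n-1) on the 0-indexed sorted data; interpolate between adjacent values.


Sorted: 3, 10, 11, 13, 15, 20, 26, 27, 40, 45, 45, 47, 51, 60, 64, 65, 69, 75, 79, 89
n = 20
Index = 40/100 * 19 = 7.6000
Lower = data[7] = 27, Upper = data[8] = 40
P40 = 27 + 0.6000*(13) = 34.8000

P40 = 34.8000


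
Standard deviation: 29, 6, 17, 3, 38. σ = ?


Mean = 18.6000
Variance = 177.8400
SD = sqrt(177.8400) = 13.3357

SD = 13.3357


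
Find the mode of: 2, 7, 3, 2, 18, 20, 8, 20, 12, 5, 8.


Frequencies: 2:2, 3:1, 5:1, 7:1, 8:2, 12:1, 18:1, 20:2
Max frequency = 2
Mode = 2, 8, 20

Mode = 2, 8, 20


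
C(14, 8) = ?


C(14,8) = 14!/(8! × 6!)
= 87178291200/(40320 × 720)
= 3003

C(14,8) = 3003


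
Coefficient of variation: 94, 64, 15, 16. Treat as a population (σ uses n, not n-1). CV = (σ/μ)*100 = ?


Mean = 47.2500
SD = 33.4767
CV = (33.4767/47.2500)*100 = 70.8501%

CV = 70.8501%


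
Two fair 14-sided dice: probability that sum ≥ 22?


Total outcomes = 14×14 = 196
Favorable (sum ≥ 22): 28
P = 28/196 = 0.1429

P = 0.1429


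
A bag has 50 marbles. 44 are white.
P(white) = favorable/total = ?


P = 44/50 = 0.8800

P = 0.8800


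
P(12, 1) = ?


P(12,1) = 12!/11!
= 479001600/39916800
= 12

P(12,1) = 12


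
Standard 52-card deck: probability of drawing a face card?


12 face cards in 52 cards
P = 12/52 = 0.2308

P = 0.2308


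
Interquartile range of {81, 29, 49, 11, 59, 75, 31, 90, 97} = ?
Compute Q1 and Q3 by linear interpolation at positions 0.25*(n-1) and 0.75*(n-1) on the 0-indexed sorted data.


Sorted: 11, 29, 31, 49, 59, 75, 81, 90, 97
Q1 (25th %ile) = 31.0000
Q3 (75th %ile) = 81.0000
IQR = 81.0000 - 31.0000 = 50.0000

IQR = 50.0000


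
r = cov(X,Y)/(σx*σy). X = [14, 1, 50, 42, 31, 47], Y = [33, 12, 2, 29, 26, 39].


Mean X = 30.8333, Mean Y = 23.5000
SD X = 17.920348, SD Y = 12.658989
Cov = 13.916667
r = 13.916667/(17.920348*12.658989) = 0.0613

r = 0.0613


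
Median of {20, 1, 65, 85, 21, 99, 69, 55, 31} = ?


Sorted: 1, 20, 21, 31, 55, 65, 69, 85, 99
n = 9 (odd)
Middle value = 55

Median = 55


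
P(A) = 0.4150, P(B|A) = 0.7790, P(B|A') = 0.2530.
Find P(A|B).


P(B) = P(B|A)*P(A) + P(B|A')*P(A')
= 0.7790*0.4150 + 0.2530*0.5850
= 0.323285 + 0.148005 = 0.471290
P(A|B) = 0.323285/0.471290 = 0.6860

P(A|B) = 0.6860


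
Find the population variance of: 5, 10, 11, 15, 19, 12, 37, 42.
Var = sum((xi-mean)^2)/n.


Mean = 18.8750
Squared deviations: 192.5156, 78.7656, 62.0156, 15.0156, 0.0156, 47.2656, 328.5156, 534.7656
Sum = 1258.8750
Variance = 1258.8750/8 = 157.3594

Variance = 157.3594


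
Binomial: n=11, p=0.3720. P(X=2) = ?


C(11,2) = 55
p^2 = 0.138384
(1-p)^9 = 0.015193
P = 55 * 0.138384 * 0.015193 = 0.1156

P(X=2) = 0.1156


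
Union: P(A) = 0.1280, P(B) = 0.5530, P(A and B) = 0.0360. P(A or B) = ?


P(A∪B) = 0.1280 + 0.5530 - 0.0360
= 0.6810 - 0.0360
= 0.6450

P(A∪B) = 0.6450


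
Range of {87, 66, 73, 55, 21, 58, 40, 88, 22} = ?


Max = 88, Min = 21
Range = 88 - 21 = 67

Range = 67


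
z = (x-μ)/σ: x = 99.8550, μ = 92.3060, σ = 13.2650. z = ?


z = (99.8550 - 92.3060)/13.2650
= 7.5490/13.2650
= 0.5691

z = 0.5691


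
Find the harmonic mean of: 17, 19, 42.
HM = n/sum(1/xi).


Sum of reciprocals = 1/17 + 1/19 + 1/42 = 0.135265
HM = 3/0.135265 = 22.1787

HM = 22.1787


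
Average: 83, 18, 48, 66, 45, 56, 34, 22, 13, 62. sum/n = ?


Sum = 83 + 18 + 48 + 66 + 45 + 56 + 34 + 22 + 13 + 62 = 447
n = 10
Mean = 447/10 = 44.7000

Mean = 44.7000


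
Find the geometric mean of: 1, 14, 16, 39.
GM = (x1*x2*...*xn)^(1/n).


Product = 1 × 14 × 16 × 39 = 8736
GM = 8736^(1/4) = 9.6678

GM = 9.6678


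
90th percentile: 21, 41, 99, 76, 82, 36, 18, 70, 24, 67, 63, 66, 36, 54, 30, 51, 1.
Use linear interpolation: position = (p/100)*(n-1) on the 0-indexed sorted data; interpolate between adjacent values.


Sorted: 1, 18, 21, 24, 30, 36, 36, 41, 51, 54, 63, 66, 67, 70, 76, 82, 99
n = 17
Index = 90/100 * 16 = 14.4000
Lower = data[14] = 76, Upper = data[15] = 82
P90 = 76 + 0.4000*(6) = 78.4000

P90 = 78.4000


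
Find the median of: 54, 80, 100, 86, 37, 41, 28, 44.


Sorted: 28, 37, 41, 44, 54, 80, 86, 100
n = 8 (even)
Middle values: 44 and 54
Median = (44+54)/2 = 49.0000

Median = 49.0000


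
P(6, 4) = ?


P(6,4) = 6!/2!
= 720/2
= 360

P(6,4) = 360


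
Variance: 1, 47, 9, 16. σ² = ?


Mean = 18.2500
Squared deviations: 297.5625, 826.5625, 85.5625, 5.0625
Sum = 1214.7500
Variance = 1214.7500/4 = 303.6875

Variance = 303.6875


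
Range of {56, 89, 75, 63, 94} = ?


Max = 94, Min = 56
Range = 94 - 56 = 38

Range = 38


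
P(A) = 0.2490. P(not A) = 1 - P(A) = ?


P(not A) = 1 - 0.2490 = 0.7510

P(not A) = 0.7510


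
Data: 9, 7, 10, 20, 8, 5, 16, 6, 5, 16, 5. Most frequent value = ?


Frequencies: 5:3, 6:1, 7:1, 8:1, 9:1, 10:1, 16:2, 20:1
Max frequency = 3
Mode = 5

Mode = 5


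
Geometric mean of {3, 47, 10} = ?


Product = 3 × 47 × 10 = 1410
GM = 1410^(1/3) = 11.2135

GM = 11.2135


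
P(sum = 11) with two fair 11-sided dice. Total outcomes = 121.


Total outcomes = 11×11 = 121
Favorable (sum = 11): 10
P = 10/121 = 0.0826

P = 0.0826


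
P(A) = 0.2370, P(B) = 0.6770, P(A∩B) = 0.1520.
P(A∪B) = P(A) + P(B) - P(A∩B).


P(A∪B) = 0.2370 + 0.6770 - 0.1520
= 0.9140 - 0.1520
= 0.7620

P(A∪B) = 0.7620


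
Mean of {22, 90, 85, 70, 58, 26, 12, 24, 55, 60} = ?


Sum = 22 + 90 + 85 + 70 + 58 + 26 + 12 + 24 + 55 + 60 = 502
n = 10
Mean = 502/10 = 50.2000

Mean = 50.2000


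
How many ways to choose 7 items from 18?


C(18,7) = 18!/(7! × 11!)
= 6402373705728000/(5040 × 39916800)
= 31824

C(18,7) = 31824


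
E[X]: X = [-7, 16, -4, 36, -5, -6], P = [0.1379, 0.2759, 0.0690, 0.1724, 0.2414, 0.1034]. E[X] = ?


E[X] = -7*0.1379 + 16*0.2759 - 4*0.0690 + 36*0.1724 - 5*0.2414 - 6*0.1034
= -0.9653 + 4.4144 - 0.2760 + 6.2064 - 1.2070 - 0.6204
= 7.5521

E[X] = 7.5521


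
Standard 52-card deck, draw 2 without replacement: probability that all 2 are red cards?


P(all red cards) = (26/52) × (25/51)
= 0.2451

P = 0.2451


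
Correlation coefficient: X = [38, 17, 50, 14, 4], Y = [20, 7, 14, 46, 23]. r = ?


Mean X = 24.6000, Mean Y = 22.0000
SD X = 16.847552, SD Y = 13.190906
Cov = -78.200000
r = -78.200000/(16.847552*13.190906) = -0.3519

r = -0.3519


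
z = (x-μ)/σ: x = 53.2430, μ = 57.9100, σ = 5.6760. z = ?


z = (53.2430 - 57.9100)/5.6760
= -4.6670/5.6760
= -0.8222

z = -0.8222


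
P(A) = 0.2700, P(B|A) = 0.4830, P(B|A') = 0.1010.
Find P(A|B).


P(B) = P(B|A)*P(A) + P(B|A')*P(A')
= 0.4830*0.2700 + 0.1010*0.7300
= 0.130410 + 0.073730 = 0.204140
P(A|B) = 0.130410/0.204140 = 0.6388

P(A|B) = 0.6388


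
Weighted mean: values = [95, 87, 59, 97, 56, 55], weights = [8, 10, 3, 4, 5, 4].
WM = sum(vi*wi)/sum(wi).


Numerator = 95*8 + 87*10 + 59*3 + 97*4 + 56*5 + 55*4 = 2695
Denominator = 8 + 10 + 3 + 4 + 5 + 4 = 34
WM = 2695/34 = 79.2647

WM = 79.2647


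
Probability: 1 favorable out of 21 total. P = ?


P = 1/21 = 0.0476

P = 0.0476


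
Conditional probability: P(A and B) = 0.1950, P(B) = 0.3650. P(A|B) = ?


P(A|B) = 0.1950/0.3650 = 0.5342

P(A|B) = 0.5342


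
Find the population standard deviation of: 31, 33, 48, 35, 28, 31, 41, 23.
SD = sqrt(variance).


Mean = 33.7500
Variance = 52.6875
SD = sqrt(52.6875) = 7.2586

SD = 7.2586


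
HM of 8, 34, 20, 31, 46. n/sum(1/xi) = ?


Sum of reciprocals = 1/8 + 1/34 + 1/20 + 1/31 + 1/46 = 0.258409
HM = 5/0.258409 = 19.3492

HM = 19.3492


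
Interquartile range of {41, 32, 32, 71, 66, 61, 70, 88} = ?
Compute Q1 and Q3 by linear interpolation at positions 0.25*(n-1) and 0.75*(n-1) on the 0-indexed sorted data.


Sorted: 32, 32, 41, 61, 66, 70, 71, 88
Q1 (25th %ile) = 38.7500
Q3 (75th %ile) = 70.2500
IQR = 70.2500 - 38.7500 = 31.5000

IQR = 31.5000


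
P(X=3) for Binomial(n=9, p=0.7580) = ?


C(9,3) = 84
p^3 = 0.435520
(1-p)^6 = 0.000201
P = 84 * 0.435520 * 0.000201 = 0.0073

P(X=3) = 0.0073


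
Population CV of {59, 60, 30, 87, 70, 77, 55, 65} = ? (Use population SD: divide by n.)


Mean = 62.8750
SD = 15.8227
CV = (15.8227/62.8750)*100 = 25.1654%

CV = 25.1654%


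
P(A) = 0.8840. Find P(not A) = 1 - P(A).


P(not A) = 1 - 0.8840 = 0.1160

P(not A) = 0.1160


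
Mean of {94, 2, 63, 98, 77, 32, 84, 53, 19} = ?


Sum = 94 + 2 + 63 + 98 + 77 + 32 + 84 + 53 + 19 = 522
n = 9
Mean = 522/9 = 58.0000

Mean = 58.0000


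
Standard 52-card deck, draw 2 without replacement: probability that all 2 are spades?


P(all spades) = (13/52) × (12/51)
= 0.0588

P = 0.0588


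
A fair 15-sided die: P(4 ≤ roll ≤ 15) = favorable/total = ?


Favorable outcomes (4 ≤ roll ≤ 15): 12
Total outcomes = 15
P = 12/15 = 0.8000

P = 0.8000


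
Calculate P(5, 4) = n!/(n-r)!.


P(5,4) = 5!/1!
= 120/1
= 120

P(5,4) = 120


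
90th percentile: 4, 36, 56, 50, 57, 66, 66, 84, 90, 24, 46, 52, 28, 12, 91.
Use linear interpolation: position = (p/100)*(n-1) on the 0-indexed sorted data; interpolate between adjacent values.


Sorted: 4, 12, 24, 28, 36, 46, 50, 52, 56, 57, 66, 66, 84, 90, 91
n = 15
Index = 90/100 * 14 = 12.6000
Lower = data[12] = 84, Upper = data[13] = 90
P90 = 84 + 0.6000*(6) = 87.6000

P90 = 87.6000


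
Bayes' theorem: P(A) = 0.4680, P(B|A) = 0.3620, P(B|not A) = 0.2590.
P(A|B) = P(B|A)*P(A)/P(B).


P(B) = P(B|A)*P(A) + P(B|A')*P(A')
= 0.3620*0.4680 + 0.2590*0.5320
= 0.169416 + 0.137788 = 0.307204
P(A|B) = 0.169416/0.307204 = 0.5515

P(A|B) = 0.5515


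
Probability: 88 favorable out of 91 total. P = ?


P = 88/91 = 0.9670

P = 0.9670


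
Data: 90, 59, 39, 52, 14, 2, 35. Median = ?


Sorted: 2, 14, 35, 39, 52, 59, 90
n = 7 (odd)
Middle value = 39

Median = 39


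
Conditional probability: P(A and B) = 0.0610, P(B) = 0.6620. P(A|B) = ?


P(A|B) = 0.0610/0.6620 = 0.0921

P(A|B) = 0.0921


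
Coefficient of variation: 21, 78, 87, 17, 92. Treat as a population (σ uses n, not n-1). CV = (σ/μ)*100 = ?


Mean = 59.0000
SD = 32.9909
CV = (32.9909/59.0000)*100 = 55.9168%

CV = 55.9168%


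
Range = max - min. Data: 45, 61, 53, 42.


Max = 61, Min = 42
Range = 61 - 42 = 19

Range = 19


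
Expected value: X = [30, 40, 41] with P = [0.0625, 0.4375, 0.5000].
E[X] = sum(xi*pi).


E[X] = 30*0.0625 + 40*0.4375 + 41*0.5000
= 1.8750 + 17.5000 + 20.5000
= 39.8750

E[X] = 39.8750
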